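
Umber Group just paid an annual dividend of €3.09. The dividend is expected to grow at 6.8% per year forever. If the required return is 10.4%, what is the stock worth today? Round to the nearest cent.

€91.67

D₁ = D₀ × (1 + g) = €3.09 × 1.068 = €3.3001
Growing perpetuity: P = D₁ / (r − g) = €3.3001 / (0.104 − 0.068) = €91.67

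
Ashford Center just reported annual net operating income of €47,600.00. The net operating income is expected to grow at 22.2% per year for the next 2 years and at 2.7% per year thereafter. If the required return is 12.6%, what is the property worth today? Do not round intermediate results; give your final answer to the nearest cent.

D_1 = 58167.20000
D_2 = 71080.31840
Terminal value at year 2: TV = D_2×(1+g_2)/(r−g_2) = 72999.48700/0.099 = 737368.55552
P_0 = D_1/(1+r)^1 + D_2/(1+r)^2 + TV/(1+r)^2
    = 51658.25933 + 56062.51589 + 581577.81638 = 689298.59160

€689298.59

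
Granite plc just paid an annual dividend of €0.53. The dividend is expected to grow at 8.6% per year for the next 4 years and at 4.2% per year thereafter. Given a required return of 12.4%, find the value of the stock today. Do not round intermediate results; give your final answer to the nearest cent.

€7.82

D_1 = 0.57558
D_2 = 0.62508
D_3 = 0.67884
D_4 = 0.73722
Terminal value at year 4: TV = D_4×(1+g_2)/(r−g_2) = 0.76818/0.082 = 9.36805
P_0 = D_1/(1+r)^1 + D_2/(1+r)^2 + D_3/(1+r)^3 + D_4/(1+r)^4 + TV/(1+r)^4
    = 0.51208 + 0.49477 + 0.47804 + 0.46188 + 5.86927 = 7.81604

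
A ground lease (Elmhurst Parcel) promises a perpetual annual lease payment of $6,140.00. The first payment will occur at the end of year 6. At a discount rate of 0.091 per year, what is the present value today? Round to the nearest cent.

Value at end of year 5: C / r = $6,140.00 / 0.091 = $67,472.5275
Discount to today: PV = $67,472.5275 / (1 + 0.091)^5 = $67,472.5275 / 1.545695 = $43,651.91

$43651.91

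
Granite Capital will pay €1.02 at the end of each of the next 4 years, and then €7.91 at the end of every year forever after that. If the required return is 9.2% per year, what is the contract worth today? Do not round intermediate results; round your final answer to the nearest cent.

€63.75

PV of 4-year annuity: €1.02 × [1 − (1+0.092)^−4] / 0.092 = 3.29006
Perpetuity value at year 4: €7.91 / 0.092 = 85.97826
PV of perpetuity: 85.97826 / (1+0.092)^4 = 60.46417
Total PV = 3.29006 + 60.46417 = 63.75423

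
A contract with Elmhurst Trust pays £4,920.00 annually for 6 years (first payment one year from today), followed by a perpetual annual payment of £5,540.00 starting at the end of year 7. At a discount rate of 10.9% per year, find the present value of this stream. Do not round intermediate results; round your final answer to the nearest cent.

£48195.18

PV of 6-year annuity: £4,920.00 × [1 − (1+0.109)^−6] / 0.109 = 20874.34485
Perpetuity value at year 6: £5,540.00 / 0.109 = 50825.68807
PV of perpetuity: 50825.68807 / (1+0.109)^6 = 27320.83635
Total PV = 20874.34485 + 27320.83635 = 48195.18120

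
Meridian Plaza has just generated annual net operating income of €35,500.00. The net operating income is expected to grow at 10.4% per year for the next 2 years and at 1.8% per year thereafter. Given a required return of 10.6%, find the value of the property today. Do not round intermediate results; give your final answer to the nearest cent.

€479994.08

D_1 = 39192.00000
D_2 = 43267.96800
Terminal value at year 2: TV = D_2×(1+g_2)/(r−g_2) = 44046.79142/0.088 = 500531.72073
P_0 = D_1/(1+r)^1 + D_2/(1+r)^2 + TV/(1+r)^2
    = 35435.80470 + 35371.72549 + 409186.55168 = 479994.08187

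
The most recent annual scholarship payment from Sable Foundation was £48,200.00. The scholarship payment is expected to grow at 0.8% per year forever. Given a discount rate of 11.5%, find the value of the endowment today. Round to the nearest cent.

£454071.03

D₁ = D₀ × (1 + g) = £48,200.00 × 1.008 = £48,585.6000
Growing perpetuity: P = D₁ / (r − g) = £48,585.6000 / (0.115 − 0.008) = £454,071.03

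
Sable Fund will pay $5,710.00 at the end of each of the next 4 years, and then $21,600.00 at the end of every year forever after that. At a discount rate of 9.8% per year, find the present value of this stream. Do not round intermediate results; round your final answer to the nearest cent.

PV of 4-year annuity: $5,710.00 × [1 − (1+0.098)^−4] / 0.098 = 18178.57232
Perpetuity value at year 4: $21,600.00 / 0.098 = 220408.16327
PV of perpetuity: 220408.16327 / (1+0.098)^4 = 151641.58495
Total PV = 18178.57232 + 151641.58495 = 169820.15727

$169820.16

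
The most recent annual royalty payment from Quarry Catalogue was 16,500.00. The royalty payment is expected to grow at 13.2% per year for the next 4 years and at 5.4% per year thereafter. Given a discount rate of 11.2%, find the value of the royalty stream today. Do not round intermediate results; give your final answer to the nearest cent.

D_1 = 18678.00000
D_2 = 21143.49600
D_3 = 23934.43747
D_4 = 27093.78322
Terminal value at year 4: TV = D_4×(1+g_2)/(r−g_2) = 28556.84751/0.058 = 492359.43986
P_0 = D_1/(1+r)^1 + D_2/(1+r)^2 + D_3/(1+r)^3 + D_4/(1+r)^4 + TV/(1+r)^4
    = 16796.76259 + 17098.86264 + 17406.39614 + 17719.46082 + 322005.37414 = 391026.85632

391026.86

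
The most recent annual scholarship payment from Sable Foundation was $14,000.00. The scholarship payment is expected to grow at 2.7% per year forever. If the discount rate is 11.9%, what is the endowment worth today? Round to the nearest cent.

$156282.61

D₁ = D₀ × (1 + g) = $14,000.00 × 1.027 = $14,378.0000
Growing perpetuity: P = D₁ / (r − g) = $14,378.0000 / (0.119 − 0.027) = $156,282.61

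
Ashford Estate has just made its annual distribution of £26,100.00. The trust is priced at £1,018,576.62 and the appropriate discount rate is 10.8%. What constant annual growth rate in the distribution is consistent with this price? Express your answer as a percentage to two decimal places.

P = D₀(1+g)/(r−g) ⇒ P(r−g) = D₀(1+g) ⇒ g(P+D₀) = P·r − D₀
g = (P·r − D₀)/(P + D₀) = (£1,018,576.62×0.108 − £26,100.00) / (£1,018,576.62 + £26,100.00) = 0.080318

8.03%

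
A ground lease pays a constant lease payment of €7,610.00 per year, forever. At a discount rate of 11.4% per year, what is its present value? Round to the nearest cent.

€66754.39

Level perpetuity: PV = C / r = €7,610.00 / 0.114 = €66,754.39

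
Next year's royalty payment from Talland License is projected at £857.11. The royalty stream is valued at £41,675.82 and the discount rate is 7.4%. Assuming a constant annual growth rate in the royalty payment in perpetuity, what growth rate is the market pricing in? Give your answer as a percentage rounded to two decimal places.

5.34%

P = D₁/(r−g) ⇒ g = r − D₁/P = 0.074 − £857.11/£41,675.82 = 0.053434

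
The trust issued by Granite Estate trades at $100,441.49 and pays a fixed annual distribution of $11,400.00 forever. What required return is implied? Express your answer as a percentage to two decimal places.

11.35%

P = C/r ⇒ r = C/P = $11,400.00/$100,441.49 = 0.113499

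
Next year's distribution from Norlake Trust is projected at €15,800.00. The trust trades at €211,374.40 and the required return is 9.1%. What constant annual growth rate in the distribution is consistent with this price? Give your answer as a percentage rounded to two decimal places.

P = D₁/(r−g) ⇒ g = r − D₁/P = 0.091 − €15,800.00/€211,374.40 = 0.016251

1.63%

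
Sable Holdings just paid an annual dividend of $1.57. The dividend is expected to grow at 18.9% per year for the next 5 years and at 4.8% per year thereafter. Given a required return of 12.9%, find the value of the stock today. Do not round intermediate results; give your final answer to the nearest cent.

$35.51

D_1 = 1.86673
D_2 = 2.21954
D_3 = 2.63904
D_4 = 3.13781
D_5 = 3.73086
Terminal value at year 5: TV = D_5×(1+g_2)/(r−g_2) = 3.90994/0.081 = 48.27088
P_0 = D_1/(1+r)^1 + D_2/(1+r)^2 + D_3/(1+r)^3 + D_4/(1+r)^4 + D_5/(1+r)^5 + TV/(1+r)^5
    = 1.65344 + 1.74131 + 1.83385 + 1.93131 + 2.03395 + 26.31573 = 35.50958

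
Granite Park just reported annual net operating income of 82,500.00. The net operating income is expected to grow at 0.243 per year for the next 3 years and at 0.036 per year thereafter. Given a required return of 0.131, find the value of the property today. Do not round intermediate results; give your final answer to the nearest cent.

D_1 = 102547.50000
D_2 = 127466.54250
D_3 = 158440.91233
Terminal value at year 3: TV = D_3×(1+g_2)/(r−g_2) = 164144.78517/0.095 = 1727839.84391
P_0 = D_1/(1+r)^1 + D_2/(1+r)^2 + D_3/(1+r)^3 + TV/(1+r)^3
    = 90669.76127 + 99648.55284 + 109516.49088 + 1194306.15313 = 1494140.95812

1494140.96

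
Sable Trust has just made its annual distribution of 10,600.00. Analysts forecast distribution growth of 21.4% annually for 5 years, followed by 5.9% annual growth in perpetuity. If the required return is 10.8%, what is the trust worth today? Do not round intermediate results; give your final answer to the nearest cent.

432039.32

D_1 = 12868.40000
D_2 = 15622.23760
D_3 = 18965.39645
D_4 = 23023.99129
D_5 = 27951.12542
Terminal value at year 5: TV = D_5×(1+g_2)/(r−g_2) = 29600.24182/0.049 = 604086.56777
P_0 = D_1/(1+r)^1 + D_2/(1+r)^2 + D_3/(1+r)^3 + D_4/(1+r)^4 + D_5/(1+r)^5 + TV/(1+r)^5
    = 11614.07942 + 12725.17366 + 13942.56392 + 15276.41932 + 16737.88181 + 361743.20085 = 432039.31899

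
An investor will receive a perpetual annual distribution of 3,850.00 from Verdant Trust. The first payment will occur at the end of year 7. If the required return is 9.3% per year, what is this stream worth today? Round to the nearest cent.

Value at end of year 6: C / r = 3,850.00 / 0.093 = 41,397.8495
Discount to today: PV = 41,397.8495 / (1 + 0.093)^6 = 41,397.8495 / 1.704987 = 24,280.45

24280.45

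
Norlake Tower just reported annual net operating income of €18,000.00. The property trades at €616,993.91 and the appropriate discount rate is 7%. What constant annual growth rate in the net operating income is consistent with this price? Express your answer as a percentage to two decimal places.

3.97%

P = D₀(1+g)/(r−g) ⇒ P(r−g) = D₀(1+g) ⇒ g(P+D₀) = P·r − D₀
g = (P·r − D₀)/(P + D₀) = (€616,993.91×0.07 − €18,000.00) / (€616,993.91 + €18,000.00) = 0.039669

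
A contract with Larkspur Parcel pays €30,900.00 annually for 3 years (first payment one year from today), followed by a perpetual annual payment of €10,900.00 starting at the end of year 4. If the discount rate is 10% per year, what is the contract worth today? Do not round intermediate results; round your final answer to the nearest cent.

PV of 3-year annuity: €30,900.00 × [1 − (1+0.1)^−3] / 0.1 = 76843.72652
Perpetuity value at year 3: €10,900.00 / 0.1 = 109000.00000
PV of perpetuity: 109000.00000 / (1+0.1)^3 = 81893.31330
Total PV = 76843.72652 + 81893.31330 = 158737.03982

€158737.04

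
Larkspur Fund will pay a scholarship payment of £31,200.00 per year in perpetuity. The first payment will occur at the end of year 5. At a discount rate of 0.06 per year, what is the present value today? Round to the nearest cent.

£411888.70

Value at end of year 4: C / r = £31,200.00 / 0.06 = £520,000.0000
Discount to today: PV = £520,000.0000 / (1 + 0.06)^4 = £520,000.0000 / 1.262477 = £411,888.70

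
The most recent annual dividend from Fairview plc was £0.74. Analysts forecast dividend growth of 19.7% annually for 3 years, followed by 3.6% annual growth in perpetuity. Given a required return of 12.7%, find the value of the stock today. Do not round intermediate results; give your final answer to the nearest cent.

£12.60

D_1 = 0.88578
D_2 = 1.06028
D_3 = 1.26915
Terminal value at year 3: TV = D_3×(1+g_2)/(r−g_2) = 1.31484/0.091 = 14.44883
P_0 = D_1/(1+r)^1 + D_2/(1+r)^2 + D_3/(1+r)^3 + TV/(1+r)^3
    = 0.78596 + 0.83478 + 0.88663 + 10.09394 = 12.60131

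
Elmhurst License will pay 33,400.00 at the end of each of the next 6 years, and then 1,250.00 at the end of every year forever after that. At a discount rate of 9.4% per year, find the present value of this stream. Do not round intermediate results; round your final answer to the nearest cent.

155816.26

PV of 6-year annuity: 33,400.00 × [1 − (1+0.094)^−6] / 0.094 = 148059.53673
Perpetuity value at year 6: 1,250.00 / 0.094 = 13297.87234
PV of perpetuity: 13297.87234 / (1+0.094)^6 = 7756.72201
Total PV = 148059.53673 + 7756.72201 = 155816.25875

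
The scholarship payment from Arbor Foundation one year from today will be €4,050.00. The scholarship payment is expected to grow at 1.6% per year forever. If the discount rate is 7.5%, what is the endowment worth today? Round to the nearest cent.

€68644.07

Growing perpetuity: P = D₁ / (r − g) = €4,050.0000 / (0.075 − 0.016) = €68,644.07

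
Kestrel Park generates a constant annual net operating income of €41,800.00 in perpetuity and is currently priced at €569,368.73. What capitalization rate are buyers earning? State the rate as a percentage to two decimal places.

7.34%

P = C/r ⇒ r = C/P = €41,800.00/€569,368.73 = 0.073415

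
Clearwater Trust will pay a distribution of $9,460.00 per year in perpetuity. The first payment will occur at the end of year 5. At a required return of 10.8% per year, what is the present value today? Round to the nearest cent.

$58117.69

Value at end of year 4: C / r = $9,460.00 / 0.108 = $87,592.5926
Discount to today: PV = $87,592.5926 / (1 + 0.108)^4 = $87,592.5926 / 1.507159 = $58,117.69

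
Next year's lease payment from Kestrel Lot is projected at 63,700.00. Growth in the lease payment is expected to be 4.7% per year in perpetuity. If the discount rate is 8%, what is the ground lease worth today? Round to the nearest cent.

Growing perpetuity: P = D₁ / (r − g) = 63,700.0000 / (0.08 − 0.047) = 1,930,303.03

1930303.03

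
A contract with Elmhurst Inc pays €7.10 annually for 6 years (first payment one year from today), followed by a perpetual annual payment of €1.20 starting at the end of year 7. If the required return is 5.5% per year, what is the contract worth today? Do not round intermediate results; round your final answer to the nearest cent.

€51.29

PV of 6-year annuity: €7.10 × [1 − (1+0.055)^−6] / 0.055 = 35.46827
Perpetuity value at year 6: €1.20 / 0.055 = 21.81818
PV of perpetuity: 21.81818 / (1+0.055)^6 = 15.82355
Total PV = 35.46827 + 15.82355 = 51.29181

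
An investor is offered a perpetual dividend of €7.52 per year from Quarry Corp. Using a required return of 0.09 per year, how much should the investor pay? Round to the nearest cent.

Level perpetuity: PV = C / r = €7.52 / 0.09 = €83.56

€83.56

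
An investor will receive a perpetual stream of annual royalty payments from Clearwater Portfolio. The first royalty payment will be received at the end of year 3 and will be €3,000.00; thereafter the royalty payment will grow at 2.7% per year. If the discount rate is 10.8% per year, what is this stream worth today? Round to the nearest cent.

Value at end of year 2: C₁ / (r − g) = €3,000.00 / (0.108 − 0.027) = €37,037.0370
Discount to today: PV = €37,037.0370 / (1 + 0.108)^2 = €37,037.0370 / 1.227664 = €30,168.71

€30168.71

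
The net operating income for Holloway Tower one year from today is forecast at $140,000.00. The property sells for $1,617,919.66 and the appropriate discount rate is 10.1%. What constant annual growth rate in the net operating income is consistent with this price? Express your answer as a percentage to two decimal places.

P = D₁/(r−g) ⇒ g = r − D₁/P = 0.101 − $140,000.00/$1,617,919.66 = 0.014469

1.45%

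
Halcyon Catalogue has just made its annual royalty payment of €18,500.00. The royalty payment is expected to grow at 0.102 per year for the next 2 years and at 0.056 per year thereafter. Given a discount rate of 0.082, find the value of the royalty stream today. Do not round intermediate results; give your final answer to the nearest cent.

D_1 = 20387.00000
D_2 = 22466.47400
Terminal value at year 2: TV = D_2×(1+g_2)/(r−g_2) = 23724.59654/0.026 = 912484.48246
P_0 = D_1/(1+r)^1 + D_2/(1+r)^2 + TV/(1+r)^2
    = 18841.95933 + 19190.23954 + 779418.95994 = 817451.15882

€817451.16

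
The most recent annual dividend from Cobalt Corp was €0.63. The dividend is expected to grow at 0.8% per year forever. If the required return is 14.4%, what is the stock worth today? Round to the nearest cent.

€4.67

D₁ = D₀ × (1 + g) = €0.63 × 1.008 = €0.6350
Growing perpetuity: P = D₁ / (r − g) = €0.6350 / (0.144 − 0.008) = €4.67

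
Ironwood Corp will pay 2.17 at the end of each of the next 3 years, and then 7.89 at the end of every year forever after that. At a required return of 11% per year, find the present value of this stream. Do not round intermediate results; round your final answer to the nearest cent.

57.75

PV of 3-year annuity: 2.17 × [1 − (1+0.11)^−3] / 0.11 = 5.30286
Perpetuity value at year 3: 7.89 / 0.11 = 71.72727
PV of perpetuity: 71.72727 / (1+0.11)^3 = 52.44636
Total PV = 5.30286 + 52.44636 = 57.74922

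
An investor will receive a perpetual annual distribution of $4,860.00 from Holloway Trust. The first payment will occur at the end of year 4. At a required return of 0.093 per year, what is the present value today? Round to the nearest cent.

$40021.45

Value at end of year 3: C / r = $4,860.00 / 0.093 = $52,258.0645
Discount to today: PV = $52,258.0645 / (1 + 0.093)^3 = $52,258.0645 / 1.305751 = $40,021.45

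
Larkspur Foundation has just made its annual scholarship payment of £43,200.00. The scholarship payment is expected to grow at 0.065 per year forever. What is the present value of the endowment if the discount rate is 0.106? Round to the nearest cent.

£1122146.34

D₁ = D₀ × (1 + g) = £43,200.00 × 1.065 = £46,008.0000
Growing perpetuity: P = D₁ / (r − g) = £46,008.0000 / (0.106 − 0.065) = £1,122,146.34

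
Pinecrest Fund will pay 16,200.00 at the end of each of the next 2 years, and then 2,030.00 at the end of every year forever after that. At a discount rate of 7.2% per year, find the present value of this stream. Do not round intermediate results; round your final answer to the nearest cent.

53743.22

PV of 2-year annuity: 16,200.00 × [1 − (1+0.072)^−2] / 0.072 = 29208.89953
Perpetuity value at year 2: 2,030.00 / 0.072 = 28194.44444
PV of perpetuity: 28194.44444 / (1+0.072)^2 = 24534.31691
Total PV = 29208.89953 + 24534.31691 = 53743.21644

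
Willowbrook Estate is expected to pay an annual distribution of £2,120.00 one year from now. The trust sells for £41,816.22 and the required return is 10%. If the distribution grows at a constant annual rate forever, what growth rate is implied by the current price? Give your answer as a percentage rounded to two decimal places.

P = D₁/(r−g) ⇒ g = r − D₁/P = 0.1 − £2,120.00/£41,816.22 = 0.049302

4.93%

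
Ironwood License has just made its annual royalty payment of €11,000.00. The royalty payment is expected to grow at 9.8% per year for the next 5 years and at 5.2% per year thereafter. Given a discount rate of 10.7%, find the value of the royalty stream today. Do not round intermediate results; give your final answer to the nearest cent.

€255658.09

D_1 = 12078.00000
D_2 = 13261.64400
D_3 = 14561.28511
D_4 = 15988.29105
D_5 = 17555.14358
Terminal value at year 5: TV = D_5×(1+g_2)/(r−g_2) = 18468.01104/0.055 = 335782.01895
P_0 = D_1/(1+r)^1 + D_2/(1+r)^2 + D_3/(1+r)^3 + D_4/(1+r)^4 + D_5/(1+r)^5 + TV/(1+r)^5
    = 10910.56911 + 10821.86529 + 10733.88265 + 10646.61531 + 10560.05746 + 201985.09906 = 255658.08888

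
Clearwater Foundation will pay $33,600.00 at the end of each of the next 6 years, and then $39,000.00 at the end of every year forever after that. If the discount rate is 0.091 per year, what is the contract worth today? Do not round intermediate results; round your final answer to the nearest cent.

$404419.52

PV of 6-year annuity: $33,600.00 × [1 − (1+0.091)^−6] / 0.091 = 150278.53482
Perpetuity value at year 6: $39,000.00 / 0.091 = 428571.42857
PV of perpetuity: 428571.42857 / (1+0.091)^6 = 254140.98637
Total PV = 150278.53482 + 254140.98637 = 404419.52119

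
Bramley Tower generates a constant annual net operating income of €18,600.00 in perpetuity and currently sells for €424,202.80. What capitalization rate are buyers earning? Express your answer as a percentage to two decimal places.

4.38%

P = C/r ⇒ r = C/P = €18,600.00/€424,202.80 = 0.043847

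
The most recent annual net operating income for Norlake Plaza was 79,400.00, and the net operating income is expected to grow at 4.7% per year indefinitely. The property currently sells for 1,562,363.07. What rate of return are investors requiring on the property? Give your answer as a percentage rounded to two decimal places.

D₁ = 79,400.00 × 1.047 = 83,131.8000
P = D₁/(r − g) ⇒ r = D₁/P + g = 83,131.8000/1,562,363.07 + 0.047 = 0.053209 + 0.047 = 0.100209

10.02%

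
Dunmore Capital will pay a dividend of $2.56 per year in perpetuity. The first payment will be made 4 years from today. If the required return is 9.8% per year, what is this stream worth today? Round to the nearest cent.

$19.73

Value at end of year 3: C / r = $2.56 / 0.098 = $26.1224
Discount to today: PV = $26.1224 / (1 + 0.098)^3 = $26.1224 / 1.323753 = $19.73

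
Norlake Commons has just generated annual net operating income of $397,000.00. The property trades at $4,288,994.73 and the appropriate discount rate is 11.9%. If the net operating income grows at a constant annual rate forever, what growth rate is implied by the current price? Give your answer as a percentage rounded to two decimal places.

2.42%

P = D₀(1+g)/(r−g) ⇒ P(r−g) = D₀(1+g) ⇒ g(P+D₀) = P·r − D₀
g = (P·r − D₀)/(P + D₀) = ($4,288,994.73×0.119 − $397,000.00) / ($4,288,994.73 + $397,000.00) = 0.024198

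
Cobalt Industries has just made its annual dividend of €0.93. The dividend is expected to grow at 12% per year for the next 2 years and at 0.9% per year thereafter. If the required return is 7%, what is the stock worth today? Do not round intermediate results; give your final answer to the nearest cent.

D_1 = 1.04160
D_2 = 1.16659
Terminal value at year 2: TV = D_2×(1+g_2)/(r−g_2) = 1.17709/0.061 = 19.29658
P_0 = D_1/(1+r)^1 + D_2/(1+r)^2 + TV/(1+r)^2
    = 0.97346 + 1.01895 + 16.85438 = 18.84678

€18.85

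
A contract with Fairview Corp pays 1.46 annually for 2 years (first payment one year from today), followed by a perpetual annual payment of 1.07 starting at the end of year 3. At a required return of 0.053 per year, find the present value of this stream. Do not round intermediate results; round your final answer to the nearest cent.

20.91

PV of 2-year annuity: 1.46 × [1 − (1+0.053)^−2] / 0.053 = 2.70324
Perpetuity value at year 2: 1.07 / 0.053 = 20.18868
PV of perpetuity: 20.18868 / (1+0.053)^2 = 18.20754
Total PV = 2.70324 + 18.20754 = 20.91078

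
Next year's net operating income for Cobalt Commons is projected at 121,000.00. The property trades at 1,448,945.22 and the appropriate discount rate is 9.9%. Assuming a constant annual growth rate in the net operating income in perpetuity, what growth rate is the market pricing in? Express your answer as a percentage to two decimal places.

P = D₁/(r−g) ⇒ g = r − D₁/P = 0.099 − 121,000.00/1,448,945.22 = 0.015491

1.55%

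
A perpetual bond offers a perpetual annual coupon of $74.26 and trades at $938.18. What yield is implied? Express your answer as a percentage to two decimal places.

7.92%

P = C/r ⇒ r = C/P = $74.26/$938.18 = 0.079153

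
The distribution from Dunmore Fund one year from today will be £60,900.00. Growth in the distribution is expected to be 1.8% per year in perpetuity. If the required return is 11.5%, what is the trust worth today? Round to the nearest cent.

£627835.05

Growing perpetuity: P = D₁ / (r − g) = £60,900.0000 / (0.115 − 0.018) = £627,835.05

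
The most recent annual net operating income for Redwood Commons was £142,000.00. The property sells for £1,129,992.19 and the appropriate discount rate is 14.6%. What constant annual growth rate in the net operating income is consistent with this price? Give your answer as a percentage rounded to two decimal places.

P = D₀(1+g)/(r−g) ⇒ P(r−g) = D₀(1+g) ⇒ g(P+D₀) = P·r − D₀
g = (P·r − D₀)/(P + D₀) = (£1,129,992.19×0.146 − £142,000.00) / (£1,129,992.19 + £142,000.00) = 0.018065

1.81%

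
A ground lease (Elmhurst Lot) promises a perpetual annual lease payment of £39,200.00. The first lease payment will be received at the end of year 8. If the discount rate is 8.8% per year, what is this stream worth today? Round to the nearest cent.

£246831.81

Value at end of year 7: C / r = £39,200.00 / 0.088 = £445,454.5455
Discount to today: PV = £445,454.5455 / (1 + 0.088)^7 = £445,454.5455 / 1.804689 = £246,831.81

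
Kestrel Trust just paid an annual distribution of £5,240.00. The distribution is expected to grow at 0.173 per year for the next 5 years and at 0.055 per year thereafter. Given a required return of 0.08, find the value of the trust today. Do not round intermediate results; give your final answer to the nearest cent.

D_1 = 6146.52000
D_2 = 7209.86796
D_3 = 8457.17512
D_4 = 9920.26641
D_5 = 11636.47250
Terminal value at year 5: TV = D_5×(1+g_2)/(r−g_2) = 12276.47849/0.025 = 491059.13957
P_0 = D_1/(1+r)^1 + D_2/(1+r)^2 + D_3/(1+r)^3 + D_4/(1+r)^4 + D_5/(1+r)^5 + TV/(1+r)^5
    = 5691.22222 + 6181.29969 + 6713.57828 + 7291.69196 + 7919.58766 + 334206.59914 = 368003.97895

£368003.98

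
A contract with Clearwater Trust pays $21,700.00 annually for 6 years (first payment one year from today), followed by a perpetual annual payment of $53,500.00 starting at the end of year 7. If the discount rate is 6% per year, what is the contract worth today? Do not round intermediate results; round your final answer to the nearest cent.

$735295.75

PV of 6-year annuity: $21,700.00 × [1 − (1+0.06)^−6] / 0.06 = 106705.93787
Perpetuity value at year 6: $53,500.00 / 0.06 = 891666.66667
PV of perpetuity: 891666.66667 / (1+0.06)^6 = 628589.81523
Total PV = 106705.93787 + 628589.81523 = 735295.75310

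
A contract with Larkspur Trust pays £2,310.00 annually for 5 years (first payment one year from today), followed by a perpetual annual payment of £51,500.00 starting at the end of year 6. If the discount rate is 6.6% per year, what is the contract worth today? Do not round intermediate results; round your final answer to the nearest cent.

PV of 5-year annuity: £2,310.00 × [1 − (1+0.066)^−5] / 0.066 = 9573.76709
Perpetuity value at year 5: £51,500.00 / 0.066 = 780303.03030
PV of perpetuity: 780303.03030 / (1+0.066)^5 = 566861.90253
Total PV = 9573.76709 + 566861.90253 = 576435.66962

£576435.67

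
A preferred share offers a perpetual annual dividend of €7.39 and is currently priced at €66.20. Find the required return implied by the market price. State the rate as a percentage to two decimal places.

11.16%

P = C/r ⇒ r = C/P = €7.39/€66.20 = 0.111631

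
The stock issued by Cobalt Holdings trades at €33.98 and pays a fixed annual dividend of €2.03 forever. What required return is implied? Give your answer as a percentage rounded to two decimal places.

5.97%

P = C/r ⇒ r = C/P = €2.03/€33.98 = 0.059741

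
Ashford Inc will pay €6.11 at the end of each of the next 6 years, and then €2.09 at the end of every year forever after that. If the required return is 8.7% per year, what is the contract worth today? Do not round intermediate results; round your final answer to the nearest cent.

PV of 6-year annuity: €6.11 × [1 − (1+0.087)^−6] / 0.087 = 27.65586
Perpetuity value at year 6: €2.09 / 0.087 = 24.02299
PV of perpetuity: 24.02299 / (1+0.087)^6 = 14.56296
Total PV = 27.65586 + 14.56296 = 42.21883

€42.22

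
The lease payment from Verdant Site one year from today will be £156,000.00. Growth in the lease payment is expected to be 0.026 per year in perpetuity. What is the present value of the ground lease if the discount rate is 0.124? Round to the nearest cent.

Growing perpetuity: P = D₁ / (r − g) = £156,000.0000 / (0.124 − 0.026) = £1,591,836.73

£1591836.73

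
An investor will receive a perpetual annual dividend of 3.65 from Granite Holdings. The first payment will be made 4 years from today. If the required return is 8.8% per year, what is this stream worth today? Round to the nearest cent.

32.21

Value at end of year 3: C / r = 3.65 / 0.088 = 41.4773
Discount to today: PV = 41.4773 / (1 + 0.088)^3 = 41.4773 / 1.287913 = 32.21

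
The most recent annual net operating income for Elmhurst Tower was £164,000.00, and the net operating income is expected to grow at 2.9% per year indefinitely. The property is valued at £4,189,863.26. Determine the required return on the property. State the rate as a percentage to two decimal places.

6.93%

D₁ = £164,000.00 × 1.029 = £168,756.0000
P = D₁/(r − g) ⇒ r = D₁/P + g = £168,756.0000/£4,189,863.26 + 0.029 = 0.040277 + 0.029 = 0.069277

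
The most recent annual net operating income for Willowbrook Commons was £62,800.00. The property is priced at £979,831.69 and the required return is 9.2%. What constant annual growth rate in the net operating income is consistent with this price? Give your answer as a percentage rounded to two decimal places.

P = D₀(1+g)/(r−g) ⇒ P(r−g) = D₀(1+g) ⇒ g(P+D₀) = P·r − D₀
g = (P·r − D₀)/(P + D₀) = (£979,831.69×0.092 − £62,800.00) / (£979,831.69 + £62,800.00) = 0.026226

2.62%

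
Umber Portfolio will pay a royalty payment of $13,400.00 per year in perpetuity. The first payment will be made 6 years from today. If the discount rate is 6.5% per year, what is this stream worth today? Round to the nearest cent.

$150467.74

Value at end of year 5: C / r = $13,400.00 / 0.065 = $206,153.8462
Discount to today: PV = $206,153.8462 / (1 + 0.065)^5 = $206,153.8462 / 1.370087 = $150,467.74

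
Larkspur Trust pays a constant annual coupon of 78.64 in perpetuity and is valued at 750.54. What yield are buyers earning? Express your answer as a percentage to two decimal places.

10.48%

P = C/r ⇒ r = C/P = 78.64/750.54 = 0.104778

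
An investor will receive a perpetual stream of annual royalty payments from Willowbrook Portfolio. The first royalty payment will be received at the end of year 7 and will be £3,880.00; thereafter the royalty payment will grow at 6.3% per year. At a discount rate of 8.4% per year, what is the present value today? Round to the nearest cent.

£113877.19

Value at end of year 6: C₁ / (r − g) = £3,880.00 / (0.084 − 0.063) = £184,761.9048
Discount to today: PV = £184,761.9048 / (1 + 0.084)^6 = £184,761.9048 / 1.622466 = £113,877.19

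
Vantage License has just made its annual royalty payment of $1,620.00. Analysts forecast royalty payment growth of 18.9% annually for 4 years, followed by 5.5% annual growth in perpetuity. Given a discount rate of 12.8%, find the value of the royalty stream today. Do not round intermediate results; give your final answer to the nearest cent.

$36307.25

D_1 = 1926.18000
D_2 = 2290.22802
D_3 = 2723.08112
D_4 = 3237.74345
Terminal value at year 4: TV = D_4×(1+g_2)/(r−g_2) = 3415.81934/0.073 = 46792.04570
P_0 = D_1/(1+r)^1 + D_2/(1+r)^2 + D_3/(1+r)^3 + D_4/(1+r)^4 + TV/(1+r)^4
    = 1707.60638 + 1799.95035 + 1897.28809 + 1999.88966 + 28902.51491 = 36307.24938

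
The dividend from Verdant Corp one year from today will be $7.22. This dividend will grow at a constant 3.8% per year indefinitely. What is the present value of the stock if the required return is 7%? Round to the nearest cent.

$225.63

Growing perpetuity: P = D₁ / (r − g) = $7.2200 / (0.07 − 0.038) = $225.63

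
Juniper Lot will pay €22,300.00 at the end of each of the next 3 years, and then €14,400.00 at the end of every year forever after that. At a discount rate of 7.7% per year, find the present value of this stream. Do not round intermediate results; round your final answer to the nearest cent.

€207482.77

PV of 3-year annuity: €22,300.00 × [1 − (1+0.077)^−3] / 0.077 = 57781.78137
Perpetuity value at year 3: €14,400.00 / 0.077 = 187012.98701
PV of perpetuity: 187012.98701 / (1+0.077)^3 = 149700.98469
Total PV = 57781.78137 + 149700.98469 = 207482.76606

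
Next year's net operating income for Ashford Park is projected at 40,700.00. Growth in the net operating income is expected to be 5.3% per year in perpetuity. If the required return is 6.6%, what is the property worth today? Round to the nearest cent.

Growing perpetuity: P = D₁ / (r − g) = 40,700.0000 / (0.066 − 0.053) = 3,130,769.23

3130769.23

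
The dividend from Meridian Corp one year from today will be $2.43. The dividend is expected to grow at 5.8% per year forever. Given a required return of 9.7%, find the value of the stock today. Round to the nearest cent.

$62.31

Growing perpetuity: P = D₁ / (r − g) = $2.4300 / (0.097 − 0.058) = $62.31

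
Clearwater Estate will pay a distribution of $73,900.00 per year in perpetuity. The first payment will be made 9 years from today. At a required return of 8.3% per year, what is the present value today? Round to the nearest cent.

Value at end of year 8: C / r = $73,900.00 / 0.083 = $890,361.4458
Discount to today: PV = $890,361.4458 / (1 + 0.083)^8 = $890,361.4458 / 1.892464 = $470,477.32

$470477.32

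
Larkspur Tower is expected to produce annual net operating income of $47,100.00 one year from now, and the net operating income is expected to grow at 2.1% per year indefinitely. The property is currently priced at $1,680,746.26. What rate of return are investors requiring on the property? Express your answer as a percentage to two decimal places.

P = D₁/(r − g) ⇒ r = D₁/P + g = $47,100.0000/$1,680,746.26 + 0.021 = 0.028023 + 0.021 = 0.049023

4.90%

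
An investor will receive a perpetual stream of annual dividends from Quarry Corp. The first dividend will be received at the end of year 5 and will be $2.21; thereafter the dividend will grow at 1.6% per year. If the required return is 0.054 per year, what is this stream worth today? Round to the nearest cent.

$47.12

Value at end of year 4: C₁ / (r − g) = $2.21 / (0.054 − 0.016) = $58.1579
Discount to today: PV = $58.1579 / (1 + 0.054)^4 = $58.1579 / 1.234134 = $47.12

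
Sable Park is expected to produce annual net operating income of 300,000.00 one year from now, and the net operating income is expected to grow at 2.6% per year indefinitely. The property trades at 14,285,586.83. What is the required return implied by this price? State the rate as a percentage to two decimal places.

4.70%

P = D₁/(r − g) ⇒ r = D₁/P + g = 300,000.0000/14,285,586.83 + 0.026 = 0.021000 + 0.026 = 0.047000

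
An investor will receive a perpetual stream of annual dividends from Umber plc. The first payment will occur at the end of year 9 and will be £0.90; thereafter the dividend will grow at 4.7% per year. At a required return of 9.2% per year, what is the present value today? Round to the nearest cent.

£9.89

Value at end of year 8: C₁ / (r − g) = £0.90 / (0.092 − 0.047) = £20.0000
Discount to today: PV = £20.0000 / (1 + 0.092)^8 = £20.0000 / 2.022000 = £9.89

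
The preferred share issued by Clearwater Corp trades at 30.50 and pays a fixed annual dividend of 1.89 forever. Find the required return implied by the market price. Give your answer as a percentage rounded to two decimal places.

P = C/r ⇒ r = C/P = 1.89/30.50 = 0.061967

6.20%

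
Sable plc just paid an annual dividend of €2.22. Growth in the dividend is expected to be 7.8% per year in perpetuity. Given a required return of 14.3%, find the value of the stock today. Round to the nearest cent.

€36.82

D₁ = D₀ × (1 + g) = €2.22 × 1.078 = €2.3932
Growing perpetuity: P = D₁ / (r − g) = €2.3932 / (0.143 − 0.078) = €36.82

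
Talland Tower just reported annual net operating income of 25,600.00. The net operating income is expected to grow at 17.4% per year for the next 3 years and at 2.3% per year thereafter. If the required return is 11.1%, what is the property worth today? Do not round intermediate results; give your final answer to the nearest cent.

D_1 = 30054.40000
D_2 = 35283.86560
D_3 = 41423.25821
Terminal value at year 3: TV = D_3×(1+g_2)/(r−g_2) = 42375.99315/0.088 = 481545.37674
P_0 = D_1/(1+r)^1 + D_2/(1+r)^2 + D_3/(1+r)^3 + TV/(1+r)^3
    = 27051.66517 + 28585.64798 + 30206.61632 + 351151.91469 = 436995.84415

436995.84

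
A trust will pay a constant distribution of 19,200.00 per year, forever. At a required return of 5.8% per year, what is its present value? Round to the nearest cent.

Level perpetuity: PV = C / r = 19,200.00 / 0.058 = 331,034.48

331034.48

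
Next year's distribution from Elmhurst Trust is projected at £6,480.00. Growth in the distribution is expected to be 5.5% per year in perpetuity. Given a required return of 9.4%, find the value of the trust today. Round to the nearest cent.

Growing perpetuity: P = D₁ / (r − g) = £6,480.0000 / (0.094 − 0.055) = £166,153.85

£166153.85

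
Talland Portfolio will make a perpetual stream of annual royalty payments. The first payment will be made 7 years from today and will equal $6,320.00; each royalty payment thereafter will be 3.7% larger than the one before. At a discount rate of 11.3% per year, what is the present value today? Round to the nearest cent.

$43745.41

Value at end of year 6: C₁ / (r − g) = $6,320.00 / (0.113 − 0.037) = $83,157.8947
Discount to today: PV = $83,157.8947 / (1 + 0.113)^6 = $83,157.8947 / 1.900951 = $43,745.41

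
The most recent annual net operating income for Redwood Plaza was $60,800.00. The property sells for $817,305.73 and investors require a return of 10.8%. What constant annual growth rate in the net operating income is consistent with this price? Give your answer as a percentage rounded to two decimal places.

3.13%

P = D₀(1+g)/(r−g) ⇒ P(r−g) = D₀(1+g) ⇒ g(P+D₀) = P·r − D₀
g = (P·r − D₀)/(P + D₀) = ($817,305.73×0.108 − $60,800.00) / ($817,305.73 + $60,800.00) = 0.031282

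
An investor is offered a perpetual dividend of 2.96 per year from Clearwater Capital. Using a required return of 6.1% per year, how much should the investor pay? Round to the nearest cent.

Level perpetuity: PV = C / r = 2.96 / 0.061 = 48.52

48.52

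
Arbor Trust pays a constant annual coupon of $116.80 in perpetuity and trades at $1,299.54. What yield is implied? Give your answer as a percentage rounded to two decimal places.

8.99%

P = C/r ⇒ r = C/P = $116.80/$1,299.54 = 0.089878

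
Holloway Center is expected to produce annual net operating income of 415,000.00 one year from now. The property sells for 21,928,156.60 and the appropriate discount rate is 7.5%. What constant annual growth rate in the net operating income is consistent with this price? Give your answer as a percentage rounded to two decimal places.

5.61%

P = D₁/(r−g) ⇒ g = r − D₁/P = 0.075 − 415,000.00/21,928,156.60 = 0.056075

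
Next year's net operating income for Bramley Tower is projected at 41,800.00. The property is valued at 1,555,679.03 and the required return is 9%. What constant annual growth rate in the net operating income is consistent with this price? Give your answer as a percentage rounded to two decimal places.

6.31%

P = D₁/(r−g) ⇒ g = r − D₁/P = 0.09 − 41,800.00/1,555,679.03 = 0.063131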